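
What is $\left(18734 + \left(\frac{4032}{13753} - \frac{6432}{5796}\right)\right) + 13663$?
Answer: $\frac{215198095351}{6642699} \approx 32396.0$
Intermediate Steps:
$\left(18734 + \left(\frac{4032}{13753} - \frac{6432}{5796}\right)\right) + 13663 = \left(18734 + \left(4032 \cdot \frac{1}{13753} - \frac{536}{483}\right)\right) + 13663 = \left(18734 + \left(\frac{4032}{13753} - \frac{536}{483}\right)\right) + 13663 = \left(18734 - \frac{5424152}{6642699}\right) + 13663 = \frac{124438898914}{6642699} + 13663 = \frac{215198095351}{6642699}$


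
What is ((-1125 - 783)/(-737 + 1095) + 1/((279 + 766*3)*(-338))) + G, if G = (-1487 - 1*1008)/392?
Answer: -357370244033/30559076184 ≈ -11.694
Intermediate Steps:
G = -2495/392 (G = (-1487 - 1008)*(1/392) = -2495*1/392 = -2495/392 ≈ -6.3648)
((-1125 - 783)/(-737 + 1095) + 1/((279 + 766*3)*(-338))) + G = ((-1125 - 783)/(-737 + 1095) + 1/((279 + 766*3)*(-338))) - 2495/392 = (-1908/358 - 1/338/(279 + 2298)) - 2495/392 = (-1908*1/358 - 1/338/2577) - 2495/392 = (-954/179 + (1/2577)*(-1/338)) - 2495/392 = (-954/179 - 1/871026) - 2495/392 = -830958983/155913654 - 2495/392 = -357370244033/30559076184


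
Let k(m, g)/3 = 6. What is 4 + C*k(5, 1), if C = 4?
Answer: 76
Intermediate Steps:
k(m, g) = 18 (k(m, g) = 3*6 = 18)
4 + C*k(5, 1) = 4 + 4*18 = 4 + 72 = 76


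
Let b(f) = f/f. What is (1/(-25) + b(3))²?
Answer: 576/625 ≈ 0.92160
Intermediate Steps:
b(f) = 1
(1/(-25) + b(3))² = (1/(-25) + 1)² = (-1/25 + 1)² = (24/25)² = 576/625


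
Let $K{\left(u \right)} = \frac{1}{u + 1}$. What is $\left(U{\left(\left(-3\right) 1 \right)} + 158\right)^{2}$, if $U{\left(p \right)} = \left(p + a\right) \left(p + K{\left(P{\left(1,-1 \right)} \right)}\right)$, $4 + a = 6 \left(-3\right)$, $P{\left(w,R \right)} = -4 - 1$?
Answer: $\frac{915849}{16} \approx 57241.0$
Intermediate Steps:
$P{\left(w,R \right)} = -5$
$K{\left(u \right)} = \frac{1}{1 + u}$
$a = -22$ ($a = -4 + 6 \left(-3\right) = -4 - 18 = -22$)
$U{\left(p \right)} = \left(-22 + p\right) \left(- \frac{1}{4} + p\right)$ ($U{\left(p \right)} = \left(p - 22\right) \left(p + \frac{1}{1 - 5}\right) = \left(-22 + p\right) \left(p + \frac{1}{-4}\right) = \left(-22 + p\right) \left(p - \frac{1}{4}\right) = \left(-22 + p\right) \left(- \frac{1}{4} + p\right)$)
$\left(U{\left(\left(-3\right) 1 \right)} + 158\right)^{2} = \left(\left(\frac{11}{2} + \left(\left(-3\right) 1\right)^{2} - \frac{89 \left(\left(-3\right) 1\right)}{4}\right) + 158\right)^{2} = \left(\left(\frac{11}{2} + \left(-3\right)^{2} - - \frac{267}{4}\right) + 158\right)^{2} = \left(\left(\frac{11}{2} + 9 + \frac{267}{4}\right) + 158\right)^{2} = \left(\frac{325}{4} + 158\right)^{2} = \left(\frac{957}{4}\right)^{2} = \frac{915849}{16}$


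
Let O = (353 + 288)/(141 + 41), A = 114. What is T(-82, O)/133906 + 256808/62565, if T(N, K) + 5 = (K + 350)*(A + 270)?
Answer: 3902186524973/762382428990 ≈ 5.1184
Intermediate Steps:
O = 641/182 ≈ 3.5220
T(N, K) = 134395 + 384*K (T(N, K) = -5 + (K + 350)*(114 + 270) = -5 + (350 + K)*384 = -5 + (134400 + 384*K) = 134395 + 384*K)
T(-82, O)/133906 + 256808/62565 = (134395 + 384*(641/182))/133906 + 256808/62565 = (134395 + 123072/91)*(1/133906) + 256808*(1/62565) = (12353017/91)*(1/133906) + 256808/62565 = 12353017/12185446 + 256808/62565 = 3902186524973/762382428990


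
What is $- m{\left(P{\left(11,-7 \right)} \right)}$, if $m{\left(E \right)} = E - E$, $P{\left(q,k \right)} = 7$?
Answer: $0$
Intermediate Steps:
$m{\left(E \right)} = 0$
$- m{\left(P{\left(11,-7 \right)} \right)} = \left(-1\right) 0 = 0$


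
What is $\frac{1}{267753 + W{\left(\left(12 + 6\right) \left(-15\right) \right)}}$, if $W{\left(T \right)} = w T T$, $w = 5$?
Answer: $\frac{1}{632253} \approx 1.5816 \cdot 10^{-6}$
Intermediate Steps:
$W{\left(T \right)} = 5 T^{2}$ ($W{\left(T \right)} = 5 T T = 5 T^{2}$)
$\frac{1}{267753 + W{\left(\left(12 + 6\right) \left(-15\right) \right)}} = \frac{1}{267753 + 5 \left(\left(12 + 6\right) \left(-15\right)\right)^{2}} = \frac{1}{267753 + 5 \left(18 \left(-15\right)\right)^{2}} = \frac{1}{267753 + 5 \left(-270\right)^{2}} = \frac{1}{267753 + 5 \cdot 72900} = \frac{1}{267753 + 364500} = \frac{1}{632253}$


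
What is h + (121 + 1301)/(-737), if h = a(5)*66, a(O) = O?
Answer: 241788/737 ≈ 328.07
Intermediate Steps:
h = 330 (h = 5*66 = 330)
h + (121 + 1301)/(-737) = 330 + (121 + 1301)/(-737) = 330 + 1422*(-1/737) = 330 - 1422/737 = 241788/737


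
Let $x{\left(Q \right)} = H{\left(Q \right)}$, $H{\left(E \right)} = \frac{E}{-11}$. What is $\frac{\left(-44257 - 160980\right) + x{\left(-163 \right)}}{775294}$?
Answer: $- \frac{1128722}{4264117} \approx -0.2647$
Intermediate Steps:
$H{\left(E \right)} = - \frac{E}{11}$ ($H{\left(E \right)} = E \left(- \frac{1}{11}\right) = - \frac{E}{11}$)
$x{\left(Q \right)} = - \frac{Q}{11}$
$\frac{\left(-44257 - 160980\right) + x{\left(-163 \right)}}{775294} = \frac{\left(-44257 - 160980\right) - - \frac{163}{11}}{775294} = \left(-205237 + \frac{163}{11}\right) \frac{1}{775294} = \left(- \frac{2257444}{11}\right) \frac{1}{775294} = - \frac{1128722}{4264117}$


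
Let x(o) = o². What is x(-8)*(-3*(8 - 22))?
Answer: 2688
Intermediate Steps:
x(-8)*(-3*(8 - 22)) = (-8)²*(-3*(8 - 22)) = 64*(-3*(-14)) = 64*42 = 2688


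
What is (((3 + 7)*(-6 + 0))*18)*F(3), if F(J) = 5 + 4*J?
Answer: -18360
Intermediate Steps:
(((3 + 7)*(-6 + 0))*18)*F(3) = (((3 + 7)*(-6 + 0))*18)*(5 + 4*3) = ((10*(-6))*18)*(5 + 12) = -60*18*17 = -1080*17 = -18360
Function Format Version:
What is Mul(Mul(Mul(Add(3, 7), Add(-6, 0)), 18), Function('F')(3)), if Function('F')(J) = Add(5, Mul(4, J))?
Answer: -18360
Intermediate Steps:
Mul(Mul(Mul(Add(3, 7), Add(-6, 0)), 18), Function('F')(3)) = Mul(Mul(Mul(Add(3, 7), Add(-6, 0)), 18), Add(5, Mul(4, 3))) = Mul(Mul(Mul(10, -6), 18), Add(5, 12)) = Mul(Mul(-60, 18), 17) = Mul(-1080, 17) = -18360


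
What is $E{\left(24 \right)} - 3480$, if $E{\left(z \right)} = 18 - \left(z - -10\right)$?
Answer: $-3496$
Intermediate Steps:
$E{\left(z \right)} = 8 - z$ ($E{\left(z \right)} = 18 - \left(z + 10\right) = 18 - \left(10 + z\right) = 8 - z$)
$E{\left(24 \right)} - 3480 = \left(8 - 24\right) - 3480 = -16 - 3480 = -3496$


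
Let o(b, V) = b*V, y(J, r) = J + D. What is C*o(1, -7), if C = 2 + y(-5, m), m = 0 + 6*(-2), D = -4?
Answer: 49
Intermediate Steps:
m = -12 (m = 0 - 12 = -12)
y(J, r) = -4 + J (y(J, r) = J - 4 = -4 + J)
o(b, V) = V*b
C = -7 (C = 2 + (-4 - 5) = 2 - 9 = -7)
C*o(1, -7) = -(-49) = -7*(-7) = 49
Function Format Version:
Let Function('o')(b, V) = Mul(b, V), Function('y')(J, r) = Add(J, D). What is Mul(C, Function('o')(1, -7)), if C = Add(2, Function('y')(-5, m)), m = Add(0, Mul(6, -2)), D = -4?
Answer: 49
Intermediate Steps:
m = -12 (m = Add(0, -12) = -12)
Function('y')(J, r) = Add(-4, J) (Function('y')(J, r) = Add(J, -4) = Add(-4, J))
Function('o')(b, V) = Mul(V, b)
C = -7 (C = Add(2, Add(-4, -5)) = Add(2, -9) = -7)
Mul(C, Function('o')(1, -7)) = Mul(-7, Mul(-7, 1)) = Mul(-7, -7) = 49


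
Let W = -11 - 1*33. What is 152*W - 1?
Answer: -6689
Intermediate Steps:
W = -44 (W = -11 - 33 = -44)
152*W - 1 = 152*(-44) - 1 = -6688 - 1 = -6689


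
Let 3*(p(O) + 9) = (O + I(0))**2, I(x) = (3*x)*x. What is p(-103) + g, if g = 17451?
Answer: 62935/3 ≈ 20978.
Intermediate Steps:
I(x) = 3*x**2
p(O) = -9 + O**2/3 (p(O) = -9 + (O + 3*0**2)**2/3 = -9 + (O + 3*0)**2/3 = -9 + (O + 0)**2/3 = -9 + O**2/3)
p(-103) + g = (-9 + (1/3)*(-103)**2) + 17451 = (-9 + (1/3)*10609) + 17451 = (-9 + 10609/3) + 17451 = 10582/3 + 17451 = 62935/3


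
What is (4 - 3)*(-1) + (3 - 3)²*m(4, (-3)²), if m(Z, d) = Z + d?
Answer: -1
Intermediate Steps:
(4 - 3)*(-1) + (3 - 3)²*m(4, (-3)²) = (4 - 3)*(-1) + (3 - 3)²*(4 + (-3)²) = 1*(-1) + 0²*(4 + 9) = -1 + 0*13 = -1 + 0 = -1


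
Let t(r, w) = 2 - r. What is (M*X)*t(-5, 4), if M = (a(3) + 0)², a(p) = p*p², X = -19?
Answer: -96957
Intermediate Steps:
a(p) = p³
M = 729 (M = (3³ + 0)² = (27 + 0)² = 27² = 729)
(M*X)*t(-5, 4) = (729*(-19))*(2 - 1*(-5)) = -13851*(2 + 5) = -13851*7 = -96957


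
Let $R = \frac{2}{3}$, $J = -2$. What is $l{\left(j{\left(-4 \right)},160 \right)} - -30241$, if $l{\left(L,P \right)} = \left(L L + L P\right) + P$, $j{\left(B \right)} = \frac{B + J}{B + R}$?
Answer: $\frac{767306}{25} \approx 30692.0$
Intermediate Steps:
$R = \frac{2}{3}$ ($R = 2 \cdot \frac{1}{3} = \frac{2}{3} \approx 0.66667$)
$j{\left(B \right)} = \frac{-2 + B}{\frac{2}{3} + B}$ ($j{\left(B \right)} = \frac{B - 2}{B + \frac{2}{3}} = \frac{-2 + B}{\frac{2}{3} + B}$)
$l{\left(L,P \right)} = P + L^{2} + L P$ ($l{\left(L,P \right)} = \left(L^{2} + L P\right) + P = P + L^{2} + L P$)
$l{\left(j{\left(-4 \right)},160 \right)} - -30241 = \left(160 + \left(\frac{3 \left(-2 - 4\right)}{2 + 3 \left(-4\right)}\right)^{2} + \frac{3 \left(-2 - 4\right)}{2 + 3 \left(-4\right)} 160\right) - -30241 = \left(160 + \left(3 \frac{1}{2 - 12} \left(-6\right)\right)^{2} + 3 \frac{1}{2 - 12} \left(-6\right) 160\right) + 30241 = \left(160 + \left(3 \frac{1}{-10} \left(-6\right)\right)^{2} + 3 \frac{1}{-10} \left(-6\right) 160\right) + 30241 = \left(160 + \left(3 \left(- \frac{1}{10}\right) \left(-6\right)\right)^{2} + 3 \left(- \frac{1}{10}\right) \left(-6\right) 160\right) + 30241 = \left(160 + \left(\frac{9}{5}\right)^{2} + \frac{9}{5} \cdot 160\right) + 30241 = \left(160 + \frac{81}{25} + 288\right) + 30241 = \frac{11281}{25} + 30241 = \frac{767306}{25}$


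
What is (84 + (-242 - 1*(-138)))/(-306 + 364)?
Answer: -10/29 ≈ -0.34483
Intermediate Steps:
(84 + (-242 - 1*(-138)))/(-306 + 364) = (84 + (-242 + 138))/58 = (84 - 104)*(1/58) = -20*1/58 = -10/29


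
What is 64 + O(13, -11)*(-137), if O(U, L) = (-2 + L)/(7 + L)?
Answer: -1525/4 ≈ -381.25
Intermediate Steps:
O(U, L) = (-2 + L)/(7 + L)
64 + O(13, -11)*(-137) = 64 + ((-2 - 11)/(7 - 11))*(-137) = 64 + (-13/(-4))*(-137) = 64 - 1/4*(-13)*(-137) = 64 + (13/4)*(-137) = 64 - 1781/4 = -1525/4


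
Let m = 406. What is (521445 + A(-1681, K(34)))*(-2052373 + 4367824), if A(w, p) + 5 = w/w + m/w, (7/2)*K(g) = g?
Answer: 2029589853628665/1681 ≈ 1.2074e+12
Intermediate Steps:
K(g) = 2*g/7
A(w, p) = -4 + 406/w (A(w, p) = -5 + (w/w + 406/w) = -5 + (1 + 406/w) = -4 + 406/w)
(521445 + A(-1681, K(34)))*(-2052373 + 4367824) = (521445 + (-4 + 406/(-1681)))*(-2052373 + 4367824) = (521445 + (-4 + 406*(-1/1681)))*2315451 = (521445 + (-4 - 406/1681))*2315451 = (521445 - 7130/1681)*2315451 = (876541915/1681)*2315451 = 2029589853628665/1681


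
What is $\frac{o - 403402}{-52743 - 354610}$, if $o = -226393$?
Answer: $\frac{629795}{407353} \approx 1.5461$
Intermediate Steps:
$\frac{o - 403402}{-52743 - 354610} = \frac{-226393 - 403402}{-52743 - 354610} = - \frac{629795}{-407353} = \left(-629795\right) \left(- \frac{1}{407353}\right) = \frac{629795}{407353}$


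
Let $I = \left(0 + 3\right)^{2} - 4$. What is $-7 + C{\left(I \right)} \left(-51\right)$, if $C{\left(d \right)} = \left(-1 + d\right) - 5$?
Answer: $44$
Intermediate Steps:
$I = 5$ ($I = 3^{2} - 4 = 9 - 4 = 5$)
$C{\left(d \right)} = -6 + d$
$-7 + C{\left(I \right)} \left(-51\right) = -7 + \left(-6 + 5\right) \left(-51\right) = -7 - -51 = -7 + 51 = 44$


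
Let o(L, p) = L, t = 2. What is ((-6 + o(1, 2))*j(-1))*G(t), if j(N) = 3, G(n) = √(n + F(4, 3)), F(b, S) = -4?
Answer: -15*I*√2 ≈ -21.213*I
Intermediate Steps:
G(n) = √(-4 + n) (G(n) = √(n - 4) = √(-4 + n))
((-6 + o(1, 2))*j(-1))*G(t) = ((-6 + 1)*3)*√(-4 + 2) = (-5*3)*√(-2) = -15*I*√2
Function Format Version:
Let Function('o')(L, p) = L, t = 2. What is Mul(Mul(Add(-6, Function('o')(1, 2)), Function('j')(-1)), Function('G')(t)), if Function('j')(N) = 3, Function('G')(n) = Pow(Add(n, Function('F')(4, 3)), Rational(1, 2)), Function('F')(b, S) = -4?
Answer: Mul(-15, I, Pow(2, Rational(1, 2))) ≈ Mul(-21.213, I)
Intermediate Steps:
Function('G')(n) = Pow(Add(-4, n), Rational(1, 2)) (Function('G')(n) = Pow(Add(n, -4), Rational(1, 2)) = Pow(Add(-4, n), Rational(1, 2)))
Mul(Mul(Add(-6, Function('o')(1, 2)), Function('j')(-1)), Function('G')(t)) = Mul(Mul(Add(-6, 1), 3), Pow(Add(-4, 2), Rational(1, 2))) = Mul(Mul(-5, 3), Pow(-2, Rational(1, 2))) = Mul(-15, Mul(I, Pow(2, Rational(1, 2)))) = Mul(-15, I, Pow(2, Rational(1, 2)))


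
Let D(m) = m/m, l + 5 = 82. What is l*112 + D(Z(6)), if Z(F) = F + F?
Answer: 8625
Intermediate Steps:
l = 77 (l = -5 + 82 = 77)
Z(F) = 2*F
D(m) = 1
l*112 + D(Z(6)) = 77*112 + 1 = 8624 + 1 = 8625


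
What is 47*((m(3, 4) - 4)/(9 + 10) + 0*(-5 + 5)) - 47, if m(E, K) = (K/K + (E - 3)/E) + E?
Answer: -47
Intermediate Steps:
m(E, K) = 1 + E + (-3 + E)/E (m(E, K) = (1 + (-3 + E)/E) + E = 1 + E + (-3 + E)/E)
47*((m(3, 4) - 4)/(9 + 10) + 0*(-5 + 5)) - 47 = 47*(((2 + 3 - 3/3) - 4)/(9 + 10) + 0*(-5 + 5)) - 47 = 47*(((2 + 3 - 3*⅓) - 4)/19 + 0*0) - 47 = 47*(((2 + 3 - 1) - 4)*(1/19) + 0) - 47 = 47*((4 - 4)*(1/19) + 0) - 47 = 47*(0*(1/19) + 0) - 47 = 47*(0 + 0) - 47 = 47*0 - 47 = 0 - 47 = -47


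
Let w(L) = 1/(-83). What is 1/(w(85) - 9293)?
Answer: -83/771320 ≈ -0.00010761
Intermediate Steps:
w(L) = -1/83
1/(w(85) - 9293) = 1/(-1/83 - 9293) = 1/(-771320/83) = -83/771320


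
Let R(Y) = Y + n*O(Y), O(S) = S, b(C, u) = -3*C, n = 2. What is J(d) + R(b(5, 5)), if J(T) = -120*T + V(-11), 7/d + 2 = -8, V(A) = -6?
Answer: 33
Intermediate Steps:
d = -7/10 (d = 7/(-2 - 8) = 7/(-10) = 7*(-⅒) = -7/10 ≈ -0.70000)
J(T) = -6 - 120*T (J(T) = -120*T - 6 = -6 - 120*T)
R(Y) = 3*Y (R(Y) = Y + 2*Y = 3*Y)
J(d) + R(b(5, 5)) = (-6 - 120*(-7/10)) + 3*(-3*5) = (-6 + 84) + 3*(-15) = 78 - 45 = 33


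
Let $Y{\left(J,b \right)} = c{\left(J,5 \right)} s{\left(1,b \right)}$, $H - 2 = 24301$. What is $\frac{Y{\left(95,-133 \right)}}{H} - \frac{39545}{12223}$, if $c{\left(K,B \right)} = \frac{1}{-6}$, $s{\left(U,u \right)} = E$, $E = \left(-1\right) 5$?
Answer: $- \frac{8019905}{2478906} \approx -3.2353$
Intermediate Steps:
$H = 24303$ ($H = 2 + 24301 = 24303$)
$E = -5$
$s{\left(U,u \right)} = -5$
$c{\left(K,B \right)} = - \frac{1}{6}$
$Y{\left(J,b \right)} = \frac{5}{6}$ ($Y{\left(J,b \right)} = \left(- \frac{1}{6}\right) \left(-5\right) = \frac{5}{6}$)
$\frac{Y{\left(95,-133 \right)}}{H} - \frac{39545}{12223} = \frac{5}{6 \cdot 24303} - \frac{39545}{12223} = \frac{5}{6} \cdot \frac{1}{24303} - \frac{55}{17} = \frac{5}{145818} - \frac{55}{17} = - \frac{8019905}{2478906}$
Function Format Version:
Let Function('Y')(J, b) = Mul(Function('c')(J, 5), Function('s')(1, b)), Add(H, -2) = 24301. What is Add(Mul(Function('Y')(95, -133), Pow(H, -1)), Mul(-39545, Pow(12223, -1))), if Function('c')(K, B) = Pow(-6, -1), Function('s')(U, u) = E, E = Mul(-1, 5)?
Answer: Rational(-8019905, 2478906) ≈ -3.2353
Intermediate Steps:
H = 24303 (H = Add(2, 24301) = 24303)
E = -5
Function('s')(U, u) = -5
Function('c')(K, B) = Rational(-1, 6)
Function('Y')(J, b) = Rational(5, 6) (Function('Y')(J, b) = Mul(Rational(-1, 6), -5) = Rational(5, 6))
Add(Mul(Function('Y')(95, -133), Pow(H, -1)), Mul(-39545, Pow(12223, -1))) = Add(Mul(Rational(5, 6), Pow(24303, -1)), Mul(-39545, Pow(12223, -1))) = Add(Mul(Rational(5, 6), Rational(1, 24303)), Mul(-39545, Rational(1, 12223))) = Add(Rational(5, 145818), Rational(-55, 17)) = Rational(-8019905, 2478906)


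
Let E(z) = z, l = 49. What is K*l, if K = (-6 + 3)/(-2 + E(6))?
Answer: -147/4 ≈ -36.750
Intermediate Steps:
K = -3/4 (K = (-6 + 3)/(-2 + 6) = -3/4 ≈ -0.75000)
K*l = -3/4*49 = -147/4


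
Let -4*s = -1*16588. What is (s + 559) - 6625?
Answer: -1919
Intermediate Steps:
s = 4147 (s = -(-1)*16588/4 = -¼*(-16588) = 4147)
(s + 559) - 6625 = (4147 + 559) - 6625 = 4706 - 6625 = -1919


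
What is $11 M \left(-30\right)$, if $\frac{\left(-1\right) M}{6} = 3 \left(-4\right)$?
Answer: $-23760$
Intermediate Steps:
$M = 72$ ($M = - 6 \cdot 3 \left(-4\right) = \left(-6\right) \left(-12\right) = 72$)
$11 M \left(-30\right) = 11 \cdot 72 \left(-30\right) = 792 \left(-30\right) = -23760$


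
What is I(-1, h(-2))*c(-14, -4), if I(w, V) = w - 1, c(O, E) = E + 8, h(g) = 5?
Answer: -8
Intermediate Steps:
c(O, E) = 8 + E
I(w, V) = -1 + w
I(-1, h(-2))*c(-14, -4) = (-1 - 1)*(8 - 4) = -2*4 = -8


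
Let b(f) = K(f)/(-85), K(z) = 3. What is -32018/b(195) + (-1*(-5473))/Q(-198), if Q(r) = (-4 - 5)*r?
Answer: 1616594293/1782 ≈ 9.0718e+5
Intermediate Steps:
b(f) = -3/85 (b(f) = 3/(-85) = 3*(-1/85) = -3/85)
Q(r) = -9*r
-32018/b(195) + (-1*(-5473))/Q(-198) = -32018/(-3/85) + (-1*(-5473))/((-9*(-198))) = -32018*(-85/3) + 5473/1782 = 2721530/3 + 5473*(1/1782) = 2721530/3 + 5473/1782 = 1616594293/1782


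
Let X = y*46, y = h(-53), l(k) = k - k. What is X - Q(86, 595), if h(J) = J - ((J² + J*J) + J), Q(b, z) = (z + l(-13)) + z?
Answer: -259618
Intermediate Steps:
l(k) = 0
Q(b, z) = 2*z (Q(b, z) = (z + 0) + z = z + z = 2*z)
h(J) = -2*J² (h(J) = J - ((J² + J²) + J) = J - (2*J² + J) = J - (J + 2*J²) = J + (-J - 2*J²) = -2*J²)
y = -5618 (y = -2*(-53)² = -2*2809 = -5618)
X = -258428 (X = -5618*46 = -258428)
X - Q(86, 595) = -258428 - 2*595 = -258428 - 1*1190 = -258428 - 1190 = -259618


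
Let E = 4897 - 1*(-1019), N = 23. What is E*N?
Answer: 136068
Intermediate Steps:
E = 5916 (E = 4897 + 1019 = 5916)
E*N = 5916*23 = 136068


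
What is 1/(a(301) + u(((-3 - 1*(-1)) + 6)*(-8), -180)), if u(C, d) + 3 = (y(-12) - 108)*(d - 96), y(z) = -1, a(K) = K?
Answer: 1/30382 ≈ 3.2914e-5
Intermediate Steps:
u(C, d) = 10461 - 109*d (u(C, d) = -3 + (-1 - 108)*(d - 96) = -3 - 109*(-96 + d) = -3 + (10464 - 109*d) = 10461 - 109*d)
1/(a(301) + u(((-3 - 1*(-1)) + 6)*(-8), -180)) = 1/(301 + (10461 - 109*(-180))) = 1/(301 + (10461 + 19620)) = 1/(301 + 30081) = 1/30382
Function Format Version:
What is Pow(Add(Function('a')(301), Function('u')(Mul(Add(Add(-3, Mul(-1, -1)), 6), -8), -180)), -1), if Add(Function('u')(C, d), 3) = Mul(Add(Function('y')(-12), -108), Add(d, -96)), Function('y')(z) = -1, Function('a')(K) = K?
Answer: Rational(1, 30382) ≈ 3.2914e-5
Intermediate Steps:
Function('u')(C, d) = Add(10461, Mul(-109, d)) (Function('u')(C, d) = Add(-3, Mul(Add(-1, -108), Add(d, -96))) = Add(-3, Mul(-109, Add(-96, d))) = Add(-3, Add(10464, Mul(-109, d))) = Add(10461, Mul(-109, d)))
Pow(Add(Function('a')(301), Function('u')(Mul(Add(Add(-3, Mul(-1, -1)), 6), -8), -180)), -1) = Pow(Add(301, Add(10461, Mul(-109, -180))), -1) = Pow(Add(301, Add(10461, 19620)), -1) = Pow(Add(301, 30081), -1) = Pow(30382, -1) = Rational(1, 30382)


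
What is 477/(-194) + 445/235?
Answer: -5153/9118 ≈ -0.56515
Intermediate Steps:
477/(-194) + 445/235 = 477*(-1/194) + 445*(1/235) = -477/194 + 89/47 = -5153/9118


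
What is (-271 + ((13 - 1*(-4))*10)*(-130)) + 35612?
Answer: 13241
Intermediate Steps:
(-271 + ((13 - 1*(-4))*10)*(-130)) + 35612 = (-271 + ((13 + 4)*10)*(-130)) + 35612 = (-271 + (17*10)*(-130)) + 35612 = (-271 + 170*(-130)) + 35612 = (-271 - 22100) + 35612 = -22371 + 35612 = 13241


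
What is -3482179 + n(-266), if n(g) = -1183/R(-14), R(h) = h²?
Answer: -97501181/28 ≈ -3.4822e+6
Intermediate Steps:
n(g) = -169/28 (n(g) = -1183/((-14)²) = -1183/196 = -1183*1/196 = -169/28)
-3482179 + n(-266) = -3482179 - 169/28 = -97501181/28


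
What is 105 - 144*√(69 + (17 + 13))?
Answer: 105 - 432*√11 ≈ -1327.8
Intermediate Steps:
105 - 144*√(69 + (17 + 13)) = 105 - 144*√(69 + 30) = 105 - 432*√11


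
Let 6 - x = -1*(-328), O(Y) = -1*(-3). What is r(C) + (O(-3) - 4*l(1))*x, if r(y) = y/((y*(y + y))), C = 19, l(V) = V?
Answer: 12237/38 ≈ 322.03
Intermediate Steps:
O(Y) = 3
x = -322 (x = 6 - (-1)*(-328) = 6 - 1*328 = 6 - 328 = -322)
r(y) = 1/(2*y) (r(y) = y/((y*(2*y))) = y/((2*y²)) = y*(1/(2*y²)) = 1/(2*y))
r(C) + (O(-3) - 4*l(1))*x = (½)/19 + (3 - 4*1)*(-322) = (½)*(1/19) + (3 - 4)*(-322) = 1/38 - 1*(-322) = 1/38 + 322 = 12237/38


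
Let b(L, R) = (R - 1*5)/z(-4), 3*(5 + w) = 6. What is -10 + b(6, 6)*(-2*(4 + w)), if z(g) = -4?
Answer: -19/2 ≈ -9.5000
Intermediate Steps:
w = -3 (w = -5 + (⅓)*6 = -5 + 2 = -3)
b(L, R) = 5/4 - R/4 (b(L, R) = (R - 1*5)/(-4) = (R - 5)*(-¼) = (-5 + R)*(-¼) = 5/4 - R/4)
-10 + b(6, 6)*(-2*(4 + w)) = -10 + (5/4 - ¼*6)*(-2*(4 - 3)) = -10 + (5/4 - 3/2)*(-2*1) = -10 - ¼*(-2) = -10 + ½ = -19/2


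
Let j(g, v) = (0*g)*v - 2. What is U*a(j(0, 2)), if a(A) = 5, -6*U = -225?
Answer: 375/2 ≈ 187.50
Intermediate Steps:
U = 75/2 (U = -1/6*(-225) = 75/2 ≈ 37.500)
j(g, v) = -2 (j(g, v) = 0*v - 2 = 0 - 2 = -2)
U*a(j(0, 2)) = (75/2)*5 = 375/2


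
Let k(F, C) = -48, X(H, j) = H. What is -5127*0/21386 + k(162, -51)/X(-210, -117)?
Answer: 8/35 ≈ 0.22857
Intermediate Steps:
-5127*0/21386 + k(162, -51)/X(-210, -117) = -5127*0/21386 - 48/(-210) = 0*(1/21386) - 48*(-1/210) = 0 + 8/35 = 8/35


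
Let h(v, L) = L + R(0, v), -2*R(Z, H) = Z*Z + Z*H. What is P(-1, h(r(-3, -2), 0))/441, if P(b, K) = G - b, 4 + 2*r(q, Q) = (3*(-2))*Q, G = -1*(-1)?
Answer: 2/441 ≈ 0.0045351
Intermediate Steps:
R(Z, H) = -Z**2/2 - H*Z/2 (R(Z, H) = -(Z*Z + Z*H)/2 = -(Z**2 + H*Z)/2 = -Z**2/2 - H*Z/2)
G = 1
r(q, Q) = -2 - 3*Q (r(q, Q) = -2 + ((3*(-2))*Q)/2 = -2 + (-6*Q)/2 = -2 - 3*Q)
h(v, L) = L (h(v, L) = L - 1/2*0*(v + 0) = L - 1/2*0*v = L + 0 = L)
P(b, K) = 1 - b
P(-1, h(r(-3, -2), 0))/441 = (1 - 1*(-1))/441 = (1 + 1)*(1/441) = 2*(1/441) = 2/441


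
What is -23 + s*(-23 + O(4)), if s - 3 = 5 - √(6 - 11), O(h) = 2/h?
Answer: -203 + 45*I*√5/2 ≈ -203.0 + 50.312*I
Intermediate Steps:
s = 8 - I*√5 (s = 3 + (5 - √(6 - 11)) = 3 + (5 - √(-5)) = 3 + (5 - I*√5) = 8 - I*√5 ≈ 8.0 - 2.2361*I)
-23 + s*(-23 + O(4)) = -23 + (8 - I*√5)*(-23 + 2/4) = -23 + (8 - I*√5)*(-23 + 2*(¼)) = -23 + (8 - I*√5)*(-23 + ½) = -23 + (8 - I*√5)*(-45/2) = -23 + (-180 + 45*I*√5/2) = -203 + 45*I*√5/2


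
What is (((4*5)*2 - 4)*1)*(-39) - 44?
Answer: -1448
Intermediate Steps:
(((4*5)*2 - 4)*1)*(-39) - 44 = ((20*2 - 4)*1)*(-39) - 44 = ((40 - 4)*1)*(-39) - 44 = (36*1)*(-39) - 44 = 36*(-39) - 44 = -1404 - 44 = -1448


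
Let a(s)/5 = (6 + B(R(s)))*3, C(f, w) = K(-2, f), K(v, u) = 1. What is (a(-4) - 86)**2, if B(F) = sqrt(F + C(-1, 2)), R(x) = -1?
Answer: 16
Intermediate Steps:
C(f, w) = 1
B(F) = sqrt(1 + F) (B(F) = sqrt(F + 1) = sqrt(1 + F))
a(s) = 90 (a(s) = 5*((6 + sqrt(1 - 1))*3) = 5*((6 + sqrt(0))*3) = 5*((6 + 0)*3) = 5*(6*3) = 5*18 = 90)
(a(-4) - 86)**2 = (90 - 86)**2 = 4**2 = 16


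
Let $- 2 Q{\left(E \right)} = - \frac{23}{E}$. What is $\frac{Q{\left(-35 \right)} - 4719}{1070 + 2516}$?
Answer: $- \frac{330353}{251020} \approx -1.316$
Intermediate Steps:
$Q{\left(E \right)} = \frac{23}{2 E}$ ($Q{\left(E \right)} = - \frac{\left(-23\right) \frac{1}{E}}{2} = \frac{23}{2 E}$)
$\frac{Q{\left(-35 \right)} - 4719}{1070 + 2516} = \frac{\frac{23}{2 \left(-35\right)} - 4719}{1070 + 2516} = \frac{\frac{23}{2} \left(- \frac{1}{35}\right) - 4719}{3586} = \left(- \frac{23}{70} - 4719\right) \frac{1}{3586} = \left(- \frac{330353}{70}\right) \frac{1}{3586} = - \frac{330353}{251020}$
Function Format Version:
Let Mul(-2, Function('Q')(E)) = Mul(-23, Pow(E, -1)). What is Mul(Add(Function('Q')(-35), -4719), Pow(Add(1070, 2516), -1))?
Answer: Rational(-330353, 251020) ≈ -1.3160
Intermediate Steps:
Function('Q')(E) = Mul(Rational(23, 2), Pow(E, -1)) (Function('Q')(E) = Mul(Rational(-1, 2), Mul(-23, Pow(E, -1))) = Mul(Rational(23, 2), Pow(E, -1)))
Mul(Add(Function('Q')(-35), -4719), Pow(Add(1070, 2516), -1)) = Mul(Add(Mul(Rational(23, 2), Pow(-35, -1)), -4719), Pow(Add(1070, 2516), -1)) = Mul(Add(Mul(Rational(23, 2), Rational(-1, 35)), -4719), Pow(3586, -1)) = Mul(Add(Rational(-23, 70), -4719), Rational(1, 3586)) = Mul(Rational(-330353, 70), Rational(1, 3586)) = Rational(-330353, 251020)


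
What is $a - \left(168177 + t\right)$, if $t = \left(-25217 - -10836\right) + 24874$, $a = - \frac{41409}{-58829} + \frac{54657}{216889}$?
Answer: $- \frac{2279703187242016}{12759362981} \approx -1.7867 \cdot 10^{5}$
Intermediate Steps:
$a = \frac{12196573254}{12759362981}$ ($a = \left(-41409\right) \left(- \frac{1}{58829}\right) + 54657 \cdot \frac{1}{216889} = \frac{41409}{58829} + \frac{54657}{216889} = \frac{12196573254}{12759362981} \approx 0.95589$)
$t = 10493$ ($t = \left(-25217 + 10836\right) + 24874 = -14381 + 24874 = 10493$)
$a - \left(168177 + t\right) = \frac{12196573254}{12759362981} - 178670 = - \frac{2279703187242016}{12759362981}$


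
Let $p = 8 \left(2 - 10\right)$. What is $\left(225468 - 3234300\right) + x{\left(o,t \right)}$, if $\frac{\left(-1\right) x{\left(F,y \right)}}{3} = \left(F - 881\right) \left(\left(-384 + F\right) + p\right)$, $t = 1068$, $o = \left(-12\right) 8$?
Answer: $-4603296$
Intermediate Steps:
$o = -96$
$p = -64$ ($p = 8 \left(-8\right) = -64$)
$x{\left(F,y \right)} = - 3 \left(-881 + F\right) \left(-448 + F\right)$ ($x{\left(F,y \right)} = - 3 \left(F - 881\right) \left(\left(-384 + F\right) - 64\right) = - 3 \left(-881 + F\right) \left(-448 + F\right)$)
$\left(225468 - 3234300\right) + x{\left(o,t \right)} = \left(225468 - 3234300\right) - \left(1566816 + 27648\right) = -3008832 - 1594464 = -4603296$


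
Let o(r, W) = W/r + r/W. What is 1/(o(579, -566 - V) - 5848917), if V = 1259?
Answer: -1056675/6180408036841 ≈ -1.7097e-7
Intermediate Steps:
1/(o(579, -566 - V) - 5848917) = 1/(((-566 - 1*1259)/579 + 579/(-566 - 1*1259)) - 5848917) = 1/(((-566 - 1259)*(1/579) + 579/(-566 - 1259)) - 5848917) = 1/((-1825*1/579 + 579/(-1825)) - 5848917) = 1/((-1825/579 + 579*(-1/1825)) - 5848917) = 1/((-1825/579 - 579/1825) - 5848917) = 1/(-3665866/1056675 - 5848917) = 1/(-6180408036841/1056675) = -1056675/6180408036841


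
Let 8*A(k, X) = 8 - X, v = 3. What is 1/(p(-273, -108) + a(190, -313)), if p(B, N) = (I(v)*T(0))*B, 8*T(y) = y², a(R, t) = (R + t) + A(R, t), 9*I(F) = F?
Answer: -8/663 ≈ -0.012066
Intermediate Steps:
I(F) = F/9
A(k, X) = 1 - X/8 (A(k, X) = (8 - X)/8 = 1 - X/8)
a(R, t) = 1 + R + 7*t/8 (a(R, t) = (R + t) + (1 - t/8) = 1 + R + 7*t/8)
T(y) = y²/8
p(B, N) = 0 (p(B, N) = (((⅑)*3)*((⅛)*0²))*B = (((⅛)*0)/3)*B = ((⅓)*0)*B = 0*B = 0)
1/(p(-273, -108) + a(190, -313)) = 1/(0 + (1 + 190 + (7/8)*(-313))) = 1/(0 + (1 + 190 - 2191/8)) = 1/(0 - 663/8) = 1/(-663/8) = -8/663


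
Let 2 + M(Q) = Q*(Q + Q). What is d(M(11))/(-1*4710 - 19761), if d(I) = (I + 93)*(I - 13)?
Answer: -8399/2719 ≈ -3.0890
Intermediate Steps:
M(Q) = -2 + 2*Q**2 (M(Q) = -2 + Q*(Q + Q) = -2 + Q*(2*Q) = -2 + 2*Q**2)
d(I) = (-13 + I)*(93 + I) (d(I) = (93 + I)*(-13 + I) = (-13 + I)*(93 + I))
d(M(11))/(-1*4710 - 19761) = (-1209 + (-2 + 2*11**2)**2 + 80*(-2 + 2*11**2))/(-1*4710 - 19761) = (-1209 + (-2 + 2*121)**2 + 80*(-2 + 2*121))/(-4710 - 19761) = (-1209 + (-2 + 242)**2 + 80*(-2 + 242))/(-24471) = (-1209 + 240**2 + 80*240)*(-1/24471) = (-1209 + 57600 + 19200)*(-1/24471) = 75591*(-1/24471) = -8399/2719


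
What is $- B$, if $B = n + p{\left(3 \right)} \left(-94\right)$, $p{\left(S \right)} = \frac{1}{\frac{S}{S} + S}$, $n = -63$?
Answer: $\frac{173}{2} \approx 86.5$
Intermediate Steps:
$p{\left(S \right)} = \frac{1}{1 + S}$
$B = - \frac{173}{2}$ ($B = -63 + \frac{1}{1 + 3} \left(-94\right) = -63 + \frac{1}{4} \left(-94\right) = -63 - \frac{47}{2} = - \frac{173}{2} \approx -86.5$)
$- B = \left(-1\right) \left(- \frac{173}{2}\right) = \frac{173}{2}$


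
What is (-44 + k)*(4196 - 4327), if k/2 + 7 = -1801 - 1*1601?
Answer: 898922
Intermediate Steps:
k = -6818 (k = -14 + 2*(-1801 - 1*1601) = -14 + 2*(-1801 - 1601) = -14 + 2*(-3402) = -14 - 6804 = -6818)
(-44 + k)*(4196 - 4327) = (-44 - 6818)*(4196 - 4327) = -6862*(-131) = 898922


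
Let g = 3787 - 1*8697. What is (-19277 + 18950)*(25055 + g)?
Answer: -6587415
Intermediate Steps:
g = -4910 (g = 3787 - 8697 = -4910)
(-19277 + 18950)*(25055 + g) = (-19277 + 18950)*(25055 - 4910) = -327*20145 = -6587415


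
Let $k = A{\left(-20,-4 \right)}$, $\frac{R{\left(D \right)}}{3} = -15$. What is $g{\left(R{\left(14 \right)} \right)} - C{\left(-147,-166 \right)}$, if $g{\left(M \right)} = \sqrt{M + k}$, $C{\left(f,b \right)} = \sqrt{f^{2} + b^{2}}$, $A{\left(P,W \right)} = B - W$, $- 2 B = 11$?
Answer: $- \sqrt{49165} + \frac{i \sqrt{186}}{2} \approx -221.73 + 6.8191 i$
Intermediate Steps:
$B = - \frac{11}{2}$ ($B = \left(- \frac{1}{2}\right) 11 = - \frac{11}{2} \approx -5.5$)
$A{\left(P,W \right)} = - \frac{11}{2} - W$
$R{\left(D \right)} = -45$ ($R{\left(D \right)} = 3 \left(-15\right) = -45$)
$k = - \frac{3}{2}$ ($k = - \frac{11}{2} - -4 = - \frac{11}{2} + 4 = - \frac{3}{2} \approx -1.5$)
$C{\left(f,b \right)} = \sqrt{b^{2} + f^{2}}$
$g{\left(M \right)} = \sqrt{- \frac{3}{2} + M}$ ($g{\left(M \right)} = \sqrt{M - \frac{3}{2}} = \sqrt{- \frac{3}{2} + M}$)
$g{\left(R{\left(14 \right)} \right)} - C{\left(-147,-166 \right)} = \frac{\sqrt{-6 + 4 \left(-45\right)}}{2} - \sqrt{\left(-166\right)^{2} + \left(-147\right)^{2}} = \frac{\sqrt{-6 - 180}}{2} - \sqrt{27556 + 21609} = \frac{\sqrt{-186}}{2} - \sqrt{49165} = \frac{i \sqrt{186}}{2} - \sqrt{49165} = - \sqrt{49165} + \frac{i \sqrt{186}}{2}$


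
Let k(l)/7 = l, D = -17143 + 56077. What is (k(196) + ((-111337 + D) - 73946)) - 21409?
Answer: -166386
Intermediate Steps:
D = 38934
k(l) = 7*l
(k(196) + ((-111337 + D) - 73946)) - 21409 = (7*196 + ((-111337 + 38934) - 73946)) - 21409 = (1372 + (-72403 - 73946)) - 21409 = (1372 - 146349) - 21409 = -144977 - 21409 = -166386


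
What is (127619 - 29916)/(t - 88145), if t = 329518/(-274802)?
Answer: -13424489903/12111375904 ≈ -1.1084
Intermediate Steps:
t = -164759/137401 (t = 329518*(-1/274802) = -164759/137401 ≈ -1.1991)
(127619 - 29916)/(t - 88145) = (127619 - 29916)/(-164759/137401 - 88145) = 97703/(-12111375904/137401) = 97703*(-137401/12111375904) = -13424489903/12111375904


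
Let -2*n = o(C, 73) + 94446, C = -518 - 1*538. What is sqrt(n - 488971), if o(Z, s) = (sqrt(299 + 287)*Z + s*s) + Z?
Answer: sqrt(-2153322 + 2112*sqrt(586))/2 ≈ 724.95*I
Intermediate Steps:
C = -1056 (C = -518 - 538 = -1056)
o(Z, s) = Z + s**2 + Z*sqrt(586) (o(Z, s) = (sqrt(586)*Z + s**2) + Z = (Z*sqrt(586) + s**2) + Z = (s**2 + Z*sqrt(586)) + Z = Z + s**2 + Z*sqrt(586))
n = -98719/2 + 528*sqrt(586) (n = -((-1056 + 73**2 - 1056*sqrt(586)) + 94446)/2 = -((-1056 + 5329 - 1056*sqrt(586)) + 94446)/2 = -((4273 - 1056*sqrt(586)) + 94446)/2 = -(98719 - 1056*sqrt(586))/2 = -98719/2 + 528*sqrt(586) ≈ -36578.)
sqrt(n - 488971) = sqrt((-98719/2 + 528*sqrt(586)) - 488971) = sqrt(-1076661/2 + 528*sqrt(586))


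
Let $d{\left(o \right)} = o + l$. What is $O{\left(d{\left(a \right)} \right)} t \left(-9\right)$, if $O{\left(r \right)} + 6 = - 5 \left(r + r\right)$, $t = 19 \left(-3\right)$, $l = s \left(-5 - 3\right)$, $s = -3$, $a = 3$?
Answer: $-141588$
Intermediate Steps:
$l = 24$ ($l = - 3 \left(-5 - 3\right) = \left(-3\right) \left(-8\right) = 24$)
$d{\left(o \right)} = 24 + o$ ($d{\left(o \right)} = o + 24 = 24 + o$)
$t = -57$
$O{\left(r \right)} = -6 - 10 r$ ($O{\left(r \right)} = -6 - 5 \left(r + r\right) = -6 - 5 \cdot 2 r = -6 - 10 r$)
$O{\left(d{\left(a \right)} \right)} t \left(-9\right) = \left(-6 - 10 \left(24 + 3\right)\right) \left(-57\right) \left(-9\right) = \left(-6 - 270\right) \left(-57\right) \left(-9\right) = \left(-276\right) \left(-57\right) \left(-9\right) = 15732 \left(-9\right) = -141588$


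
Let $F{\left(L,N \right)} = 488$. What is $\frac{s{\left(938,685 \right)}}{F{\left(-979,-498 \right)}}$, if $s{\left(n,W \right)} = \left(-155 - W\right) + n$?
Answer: $\frac{49}{244} \approx 0.20082$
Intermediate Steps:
$s{\left(n,W \right)} = -155 + n - W$
$\frac{s{\left(938,685 \right)}}{F{\left(-979,-498 \right)}} = \frac{-155 + 938 - 685}{488} = \left(-155 + 938 - 685\right) \frac{1}{488} = 98 \cdot \frac{1}{488} = \frac{49}{244}$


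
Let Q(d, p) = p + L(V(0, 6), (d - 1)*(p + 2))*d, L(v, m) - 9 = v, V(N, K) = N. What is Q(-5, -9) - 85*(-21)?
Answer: 1731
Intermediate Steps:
L(v, m) = 9 + v
Q(d, p) = p + 9*d (Q(d, p) = p + (9 + 0)*d = p + 9*d)
Q(-5, -9) - 85*(-21) = (-9 + 9*(-5)) - 85*(-21) = (-9 - 45) + 1785 = -54 + 1785 = 1731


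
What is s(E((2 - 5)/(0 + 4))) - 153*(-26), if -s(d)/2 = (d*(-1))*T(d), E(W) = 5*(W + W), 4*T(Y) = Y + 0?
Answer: 32049/8 ≈ 4006.1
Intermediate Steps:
T(Y) = Y/4 (T(Y) = (Y + 0)/4 = Y/4)
E(W) = 10*W (E(W) = 5*(2*W) = 10*W)
s(d) = d²/2 (s(d) = -2*d*(-1)*d/4 = -2*(-d)*d/4 = -(-1)*d²/2 = d²/2)
s(E((2 - 5)/(0 + 4))) - 153*(-26) = (10*((2 - 5)/(0 + 4)))²/2 - 153*(-26) = (10*(-3/4))²/2 + 3978 = (10*(-3*¼))²/2 + 3978 = (10*(-¾))²/2 + 3978 = (-15/2)²/2 + 3978 = (½)*(225/4) + 3978 = 225/8 + 3978 = 32049/8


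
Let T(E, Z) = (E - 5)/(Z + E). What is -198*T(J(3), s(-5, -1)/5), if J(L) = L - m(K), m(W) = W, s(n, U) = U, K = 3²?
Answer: -10890/31 ≈ -351.29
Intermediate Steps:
K = 9
J(L) = -9 + L (J(L) = L - 1*9 = L - 9 = -9 + L)
T(E, Z) = (-5 + E)/(E + Z)
-198*T(J(3), s(-5, -1)/5) = -198*(-5 + (-9 + 3))/((-9 + 3) - 1/5) = -198*(-5 - 6)/(-6 - 1*⅕) = -198*(-11)/(-6 - ⅕) = -198*(-11)/(-31/5) = -(-990)*(-11)/31 = -198*55/31 = -10890/31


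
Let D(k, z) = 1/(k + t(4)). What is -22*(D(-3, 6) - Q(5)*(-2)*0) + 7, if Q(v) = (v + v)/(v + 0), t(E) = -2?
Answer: 57/5 ≈ 11.400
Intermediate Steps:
Q(v) = 2 (Q(v) = (2*v)/v = 2)
D(k, z) = 1/(-2 + k) (D(k, z) = 1/(k - 2) = 1/(-2 + k))
-22*(D(-3, 6) - Q(5)*(-2)*0) + 7 = -22*(1/(-2 - 3) - 2*(-2)*0) + 7 = -22*(1/(-5) - (-4)*0) + 7 = -22*(-1/5 - 1*0) + 7 = -22*(-1/5 + 0) + 7 = -22*(-1/5) + 7 = 22/5 + 7 = 57/5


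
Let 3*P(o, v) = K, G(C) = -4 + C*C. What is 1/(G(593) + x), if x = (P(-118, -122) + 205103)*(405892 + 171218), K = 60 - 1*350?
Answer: 1/118311556675 ≈ 8.4523e-12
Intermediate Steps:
G(C) = -4 + C²
K = -290 (K = 60 - 350 = -290)
P(o, v) = -290/3 (P(o, v) = (⅓)*(-290) = -290/3)
x = 118311205030 (x = (-290/3 + 205103)*(405892 + 171218) = (615019/3)*577110 = 118311205030)
1/(G(593) + x) = 1/((-4 + 593²) + 118311205030) = 1/((-4 + 351649) + 118311205030) = 1/(351645 + 118311205030) = 1/118311556675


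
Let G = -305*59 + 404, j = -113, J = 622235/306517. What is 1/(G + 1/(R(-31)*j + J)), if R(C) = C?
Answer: -1074351286/18898913165509 ≈ -5.6847e-5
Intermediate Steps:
J = 622235/306517 (J = 622235*(1/306517) = 622235/306517 ≈ 2.0300)
G = -17591 (G = -61*295 + 404 = -17995 + 404 = -17591)
1/(G + 1/(R(-31)*j + J)) = 1/(-17591 + 1/(-31*(-113) + 622235/306517)) = 1/(-17591 + 1/(3503 + 622235/306517)) = 1/(-17591 + 1/(1074351286/306517)) = 1/(-17591 + 306517/1074351286) = 1/(-18898913165509/1074351286) = -1074351286/18898913165509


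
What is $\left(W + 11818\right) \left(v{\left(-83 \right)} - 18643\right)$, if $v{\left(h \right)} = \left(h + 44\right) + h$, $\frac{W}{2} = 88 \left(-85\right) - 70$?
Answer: $61586730$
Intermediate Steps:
$W = -15100$ ($W = 2 \left(88 \left(-85\right) - 70\right) = 2 \left(-7480 - 70\right) = 2 \left(-7550\right) = -15100$)
$v{\left(h \right)} = 44 + 2 h$ ($v{\left(h \right)} = \left(44 + h\right) + h = 44 + 2 h$)
$\left(W + 11818\right) \left(v{\left(-83 \right)} - 18643\right) = \left(-15100 + 11818\right) \left(\left(44 + 2 \left(-83\right)\right) - 18643\right) = - 3282 \left(\left(44 - 166\right) - 18643\right) = - 3282 \left(-122 - 18643\right) = \left(-3282\right) \left(-18765\right) = 61586730$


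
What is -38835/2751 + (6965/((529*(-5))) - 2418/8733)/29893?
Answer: -595898688185364/42212076377639 ≈ -14.117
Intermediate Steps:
-38835/2751 + (6965/((529*(-5))) - 2418/8733)/29893 = -38835*1/2751 + (6965/(-2645) - 2418*1/8733)*(1/29893) = -12945/917 + (6965*(-1/2645) - 806/2911)*(1/29893) = -12945/917 + (-1393/529 - 806/2911)*(1/29893) = -12945/917 - 4481397/1539919*1/29893 = -12945/917 - 4481397/46032798667 = -595898688185364/42212076377639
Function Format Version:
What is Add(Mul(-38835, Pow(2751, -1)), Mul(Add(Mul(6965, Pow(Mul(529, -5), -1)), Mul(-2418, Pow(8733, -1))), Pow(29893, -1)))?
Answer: Rational(-595898688185364, 42212076377639) ≈ -14.117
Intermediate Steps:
Add(Mul(-38835, Pow(2751, -1)), Mul(Add(Mul(6965, Pow(Mul(529, -5), -1)), Mul(-2418, Pow(8733, -1))), Pow(29893, -1))) = Add(Mul(-38835, Rational(1, 2751)), Mul(Add(Mul(6965, Pow(-2645, -1)), Mul(-2418, Rational(1, 8733))), Rational(1, 29893))) = Add(Rational(-12945, 917), Mul(Add(Mul(6965, Rational(-1, 2645)), Rational(-806, 2911)), Rational(1, 29893))) = Add(Rational(-12945, 917), Mul(Add(Rational(-1393, 529), Rational(-806, 2911)), Rational(1, 29893))) = Add(Rational(-12945, 917), Mul(Rational(-4481397, 1539919), Rational(1, 29893))) = Add(Rational(-12945, 917), Rational(-4481397, 46032798667)) = Rational(-595898688185364, 42212076377639)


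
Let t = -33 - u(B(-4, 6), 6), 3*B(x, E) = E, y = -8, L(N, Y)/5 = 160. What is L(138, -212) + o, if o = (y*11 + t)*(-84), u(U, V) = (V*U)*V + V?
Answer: 17516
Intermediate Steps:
L(N, Y) = 800 (L(N, Y) = 5*160 = 800)
B(x, E) = E/3
u(U, V) = V + U*V**2 (u(U, V) = (U*V)*V + V = U*V**2 + V = V + U*V**2)
t = -111 (t = -33 - 6*(1 + ((1/3)*6)*6) = -33 - 6*(1 + 2*6) = -33 - 6*(1 + 12) = -33 - 6*13 = -33 - 1*78 = -33 - 78 = -111)
o = 16716 (o = (-8*11 - 111)*(-84) = (-88 - 111)*(-84) = -199*(-84) = 16716)
L(138, -212) + o = 800 + 16716 = 17516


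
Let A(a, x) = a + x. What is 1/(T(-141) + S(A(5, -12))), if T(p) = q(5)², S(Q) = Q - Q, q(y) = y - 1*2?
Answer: ⅑ ≈ 0.11111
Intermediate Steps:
q(y) = -2 + y (q(y) = y - 2 = -2 + y)
S(Q) = 0
T(p) = 9 (T(p) = (-2 + 5)² = 3² = 9)
1/(T(-141) + S(A(5, -12))) = 1/(9 + 0) = 1/9 = ⅑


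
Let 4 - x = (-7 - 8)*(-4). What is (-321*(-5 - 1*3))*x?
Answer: -143808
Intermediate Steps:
x = -56 (x = 4 - (-7 - 8)*(-4) = 4 - (-15)*(-4) = 4 - 1*60 = 4 - 60 = -56)
(-321*(-5 - 1*3))*x = -321*(-5 - 1*3)*(-56) = -321*(-5 - 3)*(-56) = -321*(-8)*(-56) = 2568*(-56) = -143808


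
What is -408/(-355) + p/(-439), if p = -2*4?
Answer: 181952/155845 ≈ 1.1675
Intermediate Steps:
p = -8
-408/(-355) + p/(-439) = -408/(-355) - 8/(-439) = -408*(-1/355) - 8*(-1/439) = 408/355 + 8/439 = 181952/155845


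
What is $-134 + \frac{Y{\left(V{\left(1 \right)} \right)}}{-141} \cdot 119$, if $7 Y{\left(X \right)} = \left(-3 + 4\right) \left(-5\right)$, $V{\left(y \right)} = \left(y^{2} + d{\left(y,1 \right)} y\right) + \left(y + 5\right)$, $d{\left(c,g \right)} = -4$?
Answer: $- \frac{18809}{141} \approx -133.4$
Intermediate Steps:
$V{\left(y \right)} = 5 + y^{2} - 3 y$ ($V{\left(y \right)} = \left(y^{2} - 4 y\right) + \left(y + 5\right) = \left(y^{2} - 4 y\right) + \left(5 + y\right) = 5 + y^{2} - 3 y$)
$Y{\left(X \right)} = - \frac{5}{7}$ ($Y{\left(X \right)} = \frac{\left(-3 + 4\right) \left(-5\right)}{7} = \frac{1 \left(-5\right)}{7} = \frac{1}{7} \left(-5\right) = - \frac{5}{7}$)
$-134 + \frac{Y{\left(V{\left(1 \right)} \right)}}{-141} \cdot 119 = -134 + - \frac{5}{7 \left(-141\right)} 119 = -134 + \left(- \frac{5}{7}\right) \left(- \frac{1}{141}\right) 119 = -134 + \frac{5}{987} \cdot 119 = -134 + \frac{85}{141} = - \frac{18809}{141}$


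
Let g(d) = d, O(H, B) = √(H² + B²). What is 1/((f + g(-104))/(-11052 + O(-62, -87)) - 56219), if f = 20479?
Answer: -6866549109229/386043184434291276 + 20375*√11413/386043184434291276 ≈ -1.7787e-5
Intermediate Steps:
O(H, B) = √(B² + H²)
1/((f + g(-104))/(-11052 + O(-62, -87)) - 56219) = 1/((20479 - 104)/(-11052 + √((-87)² + (-62)²)) - 56219) = 1/(20375/(-11052 + √(7569 + 3844)) - 56219) = 1/(20375/(-11052 + √11413) - 56219) = 1/(-56219 + 20375/(-11052 + √11413))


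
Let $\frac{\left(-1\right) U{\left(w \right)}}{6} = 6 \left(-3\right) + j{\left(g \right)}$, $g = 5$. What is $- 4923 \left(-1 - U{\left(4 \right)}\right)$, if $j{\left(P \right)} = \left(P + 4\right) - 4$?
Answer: $388917$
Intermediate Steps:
$j{\left(P \right)} = P$ ($j{\left(P \right)} = \left(4 + P\right) - 4 = P$)
$U{\left(w \right)} = 78$ ($U{\left(w \right)} = - 6 \left(6 \left(-3\right) + 5\right) = - 6 \left(-18 + 5\right) = \left(-6\right) \left(-13\right) = 78$)
$- 4923 \left(-1 - U{\left(4 \right)}\right) = - 4923 \left(-1 - 78\right) = \left(-4923\right) \left(-79\right) = 388917$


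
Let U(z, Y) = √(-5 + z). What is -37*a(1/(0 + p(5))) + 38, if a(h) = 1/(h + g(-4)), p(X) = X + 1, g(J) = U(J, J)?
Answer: 12128/325 + 3996*I/325 ≈ 37.317 + 12.295*I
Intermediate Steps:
g(J) = √(-5 + J)
p(X) = 1 + X
a(h) = 1/(h + 3*I) (a(h) = 1/(h + √(-5 - 4)) = 1/(h + √(-9)) = 1/(h + 3*I))
-37*a(1/(0 + p(5))) + 38 = -37/(1/(0 + (1 + 5)) + 3*I) + 38 = -37/(1/(0 + 6) + 3*I) + 38 = -37/(1/6 + 3*I) + 38 = -37*36*(⅙ - 3*I)/325 + 38 = -1332*(⅙ - 3*I)/325 + 38 = 38 - 1332*(⅙ - 3*I)/325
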